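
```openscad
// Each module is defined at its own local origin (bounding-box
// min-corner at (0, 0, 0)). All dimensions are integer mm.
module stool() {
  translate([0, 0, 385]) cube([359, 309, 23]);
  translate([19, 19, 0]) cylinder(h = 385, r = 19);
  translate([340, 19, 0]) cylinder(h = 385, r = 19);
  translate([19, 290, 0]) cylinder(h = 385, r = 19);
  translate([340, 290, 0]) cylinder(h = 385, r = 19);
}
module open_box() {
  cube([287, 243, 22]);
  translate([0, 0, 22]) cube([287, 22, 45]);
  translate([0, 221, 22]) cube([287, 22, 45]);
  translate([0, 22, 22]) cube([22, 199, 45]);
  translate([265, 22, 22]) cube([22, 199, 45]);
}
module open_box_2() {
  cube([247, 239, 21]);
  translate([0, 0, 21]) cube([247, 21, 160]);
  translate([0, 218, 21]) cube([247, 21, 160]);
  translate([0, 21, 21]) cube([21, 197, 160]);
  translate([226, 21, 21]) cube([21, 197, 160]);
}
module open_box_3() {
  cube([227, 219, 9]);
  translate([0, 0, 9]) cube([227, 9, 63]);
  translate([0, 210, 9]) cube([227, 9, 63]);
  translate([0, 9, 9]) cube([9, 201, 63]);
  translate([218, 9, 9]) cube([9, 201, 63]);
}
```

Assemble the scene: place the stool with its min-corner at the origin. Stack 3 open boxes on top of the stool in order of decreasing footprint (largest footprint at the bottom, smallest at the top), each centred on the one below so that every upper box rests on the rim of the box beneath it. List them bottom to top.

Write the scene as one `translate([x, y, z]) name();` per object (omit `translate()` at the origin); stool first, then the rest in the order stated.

stool();
translate([36, 33, 408]) open_box();
translate([56, 35, 475]) open_box_2();
translate([66, 45, 656]) open_box_3();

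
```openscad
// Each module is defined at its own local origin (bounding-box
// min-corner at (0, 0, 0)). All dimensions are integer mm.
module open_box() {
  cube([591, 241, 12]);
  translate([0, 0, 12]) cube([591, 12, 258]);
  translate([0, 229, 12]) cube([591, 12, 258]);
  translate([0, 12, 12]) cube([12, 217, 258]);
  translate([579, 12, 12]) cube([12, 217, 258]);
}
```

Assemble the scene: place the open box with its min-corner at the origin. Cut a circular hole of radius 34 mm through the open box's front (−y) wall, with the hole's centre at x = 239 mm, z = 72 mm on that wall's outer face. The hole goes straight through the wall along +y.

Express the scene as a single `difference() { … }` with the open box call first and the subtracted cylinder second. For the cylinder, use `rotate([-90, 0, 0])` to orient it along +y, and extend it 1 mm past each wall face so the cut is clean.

difference() {
  open_box();
  translate([239, -1, 72]) rotate([-90, 0, 0]) cylinder(h = 14, r = 34);
}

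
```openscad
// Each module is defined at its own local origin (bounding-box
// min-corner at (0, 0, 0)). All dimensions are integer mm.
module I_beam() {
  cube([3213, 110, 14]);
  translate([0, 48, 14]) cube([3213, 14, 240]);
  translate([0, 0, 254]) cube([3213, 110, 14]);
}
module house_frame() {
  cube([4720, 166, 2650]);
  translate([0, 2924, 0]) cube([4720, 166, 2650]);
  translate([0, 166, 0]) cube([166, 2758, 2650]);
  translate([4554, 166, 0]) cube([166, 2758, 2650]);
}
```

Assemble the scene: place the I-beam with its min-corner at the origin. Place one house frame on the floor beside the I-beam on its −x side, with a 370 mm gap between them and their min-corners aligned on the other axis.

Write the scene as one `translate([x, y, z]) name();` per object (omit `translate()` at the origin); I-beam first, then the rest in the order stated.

I_beam();
translate([-5090, 0, 0]) house_frame();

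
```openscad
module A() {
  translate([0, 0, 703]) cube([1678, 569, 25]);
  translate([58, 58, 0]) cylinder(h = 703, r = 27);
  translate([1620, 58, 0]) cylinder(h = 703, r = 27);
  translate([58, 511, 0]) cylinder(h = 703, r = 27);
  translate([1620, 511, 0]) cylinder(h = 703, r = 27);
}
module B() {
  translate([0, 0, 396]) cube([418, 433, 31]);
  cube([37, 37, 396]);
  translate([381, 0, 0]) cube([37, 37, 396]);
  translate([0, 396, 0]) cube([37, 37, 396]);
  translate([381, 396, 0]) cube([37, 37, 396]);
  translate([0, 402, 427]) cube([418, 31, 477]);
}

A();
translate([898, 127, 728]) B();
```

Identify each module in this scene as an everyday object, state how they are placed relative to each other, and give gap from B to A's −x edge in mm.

The chair's min-x is at 898; the table's min-x is 0; gap = 898 mm.

A is a table. B is a chair. The chair is on top of the table. The gap from the chair to the table's −x edge is 898 mm.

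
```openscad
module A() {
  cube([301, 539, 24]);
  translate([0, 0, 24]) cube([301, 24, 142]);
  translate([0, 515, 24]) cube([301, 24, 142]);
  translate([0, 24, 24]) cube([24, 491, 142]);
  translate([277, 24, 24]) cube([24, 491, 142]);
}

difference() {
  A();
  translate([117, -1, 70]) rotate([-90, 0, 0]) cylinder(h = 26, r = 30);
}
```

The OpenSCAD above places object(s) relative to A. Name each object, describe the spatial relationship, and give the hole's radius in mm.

A is an open box. The open box has a circular hole through its front wall. The hole's radius is 30 mm.

The subtracted cylinder has r = 30 mm.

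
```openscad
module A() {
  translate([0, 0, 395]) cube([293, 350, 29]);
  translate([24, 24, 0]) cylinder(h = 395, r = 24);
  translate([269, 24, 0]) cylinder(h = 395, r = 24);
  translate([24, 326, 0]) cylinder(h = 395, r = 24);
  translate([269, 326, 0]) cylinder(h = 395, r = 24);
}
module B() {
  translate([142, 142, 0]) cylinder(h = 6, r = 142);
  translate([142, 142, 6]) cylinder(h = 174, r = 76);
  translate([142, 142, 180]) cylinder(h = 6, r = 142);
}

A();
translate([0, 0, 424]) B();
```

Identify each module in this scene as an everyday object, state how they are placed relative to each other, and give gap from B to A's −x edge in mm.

A is a stool. B is a spool. The spool is on top of the stool. The gap from the spool to the stool's −x edge is 0 mm.

The spool's min-x is at 0; the stool's min-x is 0; gap = 0 mm.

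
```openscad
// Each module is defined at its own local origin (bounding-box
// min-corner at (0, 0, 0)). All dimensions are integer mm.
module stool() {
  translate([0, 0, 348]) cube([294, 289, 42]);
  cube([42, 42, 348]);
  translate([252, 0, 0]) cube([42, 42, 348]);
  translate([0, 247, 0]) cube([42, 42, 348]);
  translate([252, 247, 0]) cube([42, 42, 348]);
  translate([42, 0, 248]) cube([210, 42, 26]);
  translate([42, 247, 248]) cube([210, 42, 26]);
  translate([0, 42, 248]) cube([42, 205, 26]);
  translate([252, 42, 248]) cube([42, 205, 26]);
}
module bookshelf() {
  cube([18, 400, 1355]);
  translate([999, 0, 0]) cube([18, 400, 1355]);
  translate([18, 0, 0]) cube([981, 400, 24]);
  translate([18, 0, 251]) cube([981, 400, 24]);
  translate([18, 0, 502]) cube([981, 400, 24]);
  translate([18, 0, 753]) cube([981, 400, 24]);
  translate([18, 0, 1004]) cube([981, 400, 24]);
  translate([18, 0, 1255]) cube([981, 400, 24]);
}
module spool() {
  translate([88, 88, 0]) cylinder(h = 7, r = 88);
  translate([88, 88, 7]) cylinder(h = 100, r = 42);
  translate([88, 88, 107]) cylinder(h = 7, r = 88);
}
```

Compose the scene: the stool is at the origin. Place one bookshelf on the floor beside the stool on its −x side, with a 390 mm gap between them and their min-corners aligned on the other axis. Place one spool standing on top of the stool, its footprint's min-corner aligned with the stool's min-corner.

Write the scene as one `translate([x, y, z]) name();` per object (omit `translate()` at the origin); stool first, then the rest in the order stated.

stool();
translate([-1407, 0, 0]) bookshelf();
translate([0, 0, 390]) spool();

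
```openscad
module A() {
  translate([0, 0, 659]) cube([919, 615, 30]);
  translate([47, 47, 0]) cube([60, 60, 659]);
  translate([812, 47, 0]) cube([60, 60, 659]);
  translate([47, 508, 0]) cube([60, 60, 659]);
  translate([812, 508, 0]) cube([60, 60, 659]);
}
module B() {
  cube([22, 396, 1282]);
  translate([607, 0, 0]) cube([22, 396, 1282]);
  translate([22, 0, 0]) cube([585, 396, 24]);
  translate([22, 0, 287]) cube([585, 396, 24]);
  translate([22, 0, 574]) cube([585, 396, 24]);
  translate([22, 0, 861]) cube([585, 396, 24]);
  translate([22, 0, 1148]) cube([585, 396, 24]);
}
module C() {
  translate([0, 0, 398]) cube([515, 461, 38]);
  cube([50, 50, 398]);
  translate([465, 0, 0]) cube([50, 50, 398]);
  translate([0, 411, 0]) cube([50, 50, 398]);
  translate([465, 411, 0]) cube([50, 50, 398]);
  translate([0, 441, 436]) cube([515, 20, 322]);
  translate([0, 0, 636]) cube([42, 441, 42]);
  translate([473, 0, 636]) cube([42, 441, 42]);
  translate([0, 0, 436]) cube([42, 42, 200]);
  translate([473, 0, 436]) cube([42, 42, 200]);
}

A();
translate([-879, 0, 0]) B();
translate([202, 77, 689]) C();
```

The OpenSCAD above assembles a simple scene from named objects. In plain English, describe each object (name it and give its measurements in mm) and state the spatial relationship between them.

A is a rectangular dining table. The top is 919×615×30 mm with its upper surface at z = 689 mm. It stands on four 60×60 mm square legs, each inset 47 mm from the nearest pair of top edges, running from the floor to the underside of the top.

B is a bookshelf 629 mm wide overall, 396 mm deep and 1282 mm tall. The two sides are 22 mm thick vertical panels. 5 horizontal shelves of 24 mm thickness span between the inner faces of the sides; the lowest shelf sits on the floor and shelves are stacked with a clear vertical gap of 263 mm between each pair.

C is a chair. The seat is a 515×461×38 mm slab with its top at z = 436 mm, on four 50×50 mm corner legs (flush with the seat edges, standing on z = 0). A flat backrest 20 mm thick, 322 mm tall, spans the full seat width and rises from the seat top along its +y edge, rear face flush with the rear of the seat. Two armrests of 42×42 mm section run along each side from the seat's front edge to the front of the backrest, top faces 242 mm above the seat top and outer faces flush with the seat's x-edges; a 42×42 mm post under the front of each armrest stands on the seat at the front corner.

The bookshelf is on the floor beside the table on its −x side. The chair is on top of the table, centred.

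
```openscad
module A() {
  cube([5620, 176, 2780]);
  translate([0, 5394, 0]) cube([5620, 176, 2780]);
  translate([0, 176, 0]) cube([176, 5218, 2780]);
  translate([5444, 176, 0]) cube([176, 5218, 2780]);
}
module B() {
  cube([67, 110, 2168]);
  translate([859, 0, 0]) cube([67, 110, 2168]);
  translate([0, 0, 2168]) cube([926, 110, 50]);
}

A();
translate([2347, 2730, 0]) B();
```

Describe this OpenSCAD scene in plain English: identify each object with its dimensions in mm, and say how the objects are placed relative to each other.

A is the wall frame of a small rectangular building: four walls, each 2780 mm tall and 176 mm thick, enclosing a footprint 5620 mm (x) by 5570 mm (y) outside-to-outside, with no floor or roof. The front and back walls (the −y and +y sides) span the full width; the two side walls fit between them.

B is a rectangular door frame: two vertical jambs of 67×110 mm section, 2168 mm tall, with a clear opening 792 mm wide between their inner faces. A header 50 mm tall and 110 mm deep lies on top of the jambs and spans the full outside width.

The door frame sits inside the house frame, centred.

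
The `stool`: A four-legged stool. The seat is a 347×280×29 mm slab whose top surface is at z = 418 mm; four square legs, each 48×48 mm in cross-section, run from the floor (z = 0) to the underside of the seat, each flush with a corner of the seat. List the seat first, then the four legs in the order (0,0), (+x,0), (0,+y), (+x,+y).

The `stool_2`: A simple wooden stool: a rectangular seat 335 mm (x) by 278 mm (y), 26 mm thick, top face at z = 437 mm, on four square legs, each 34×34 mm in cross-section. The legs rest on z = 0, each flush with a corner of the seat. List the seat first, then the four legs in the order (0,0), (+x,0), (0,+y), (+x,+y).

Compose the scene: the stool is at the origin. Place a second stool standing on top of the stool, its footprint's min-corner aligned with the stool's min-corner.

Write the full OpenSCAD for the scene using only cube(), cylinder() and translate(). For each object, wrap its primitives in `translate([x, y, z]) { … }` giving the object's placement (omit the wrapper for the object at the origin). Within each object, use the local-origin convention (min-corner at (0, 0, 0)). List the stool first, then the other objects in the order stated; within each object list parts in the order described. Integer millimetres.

translate([0, 0, 389]) cube([347, 280, 29]);
cube([48, 48, 389]);
translate([299, 0, 0]) cube([48, 48, 389]);
translate([0, 232, 0]) cube([48, 48, 389]);
translate([299, 232, 0]) cube([48, 48, 389]);
translate([0, 0, 418]) {
  translate([0, 0, 411]) cube([335, 278, 26]);
  cube([34, 34, 411]);
  translate([301, 0, 0]) cube([34, 34, 411]);
  translate([0, 244, 0]) cube([34, 34, 411]);
  translate([301, 244, 0]) cube([34, 34, 411]);
}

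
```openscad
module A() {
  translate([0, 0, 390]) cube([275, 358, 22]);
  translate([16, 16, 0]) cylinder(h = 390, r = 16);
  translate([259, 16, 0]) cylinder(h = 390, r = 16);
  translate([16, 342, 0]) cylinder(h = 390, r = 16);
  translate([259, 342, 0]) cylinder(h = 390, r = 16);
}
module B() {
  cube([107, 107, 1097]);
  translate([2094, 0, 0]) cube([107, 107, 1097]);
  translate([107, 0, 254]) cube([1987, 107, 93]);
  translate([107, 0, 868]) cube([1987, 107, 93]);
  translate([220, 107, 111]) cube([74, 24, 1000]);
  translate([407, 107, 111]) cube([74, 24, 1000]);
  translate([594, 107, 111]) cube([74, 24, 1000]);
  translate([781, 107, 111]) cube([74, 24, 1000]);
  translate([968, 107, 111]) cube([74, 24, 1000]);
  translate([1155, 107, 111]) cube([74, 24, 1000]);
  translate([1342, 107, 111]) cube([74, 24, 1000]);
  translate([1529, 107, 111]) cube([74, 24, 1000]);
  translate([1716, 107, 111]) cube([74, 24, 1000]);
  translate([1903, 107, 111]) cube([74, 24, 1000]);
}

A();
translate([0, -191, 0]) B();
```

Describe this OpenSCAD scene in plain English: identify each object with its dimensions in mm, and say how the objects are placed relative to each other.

A is a four-legged stool. The seat is a 275×358×22 mm slab whose top surface is at z = 412 mm; four round legs, each 32 mm in diameter, run from the floor (z = 0) to the underside of the seat, each leg's axis is inset half a diameter from the nearest pair of seat edges (so the leg's bounding box is flush with the corner).

B is a fence section. Two 107×107 mm posts, 1097 mm tall, stand on the floor with a clear span of 1987 mm between their inner faces. Two horizontal rails of 107×93 mm section span the gap between the posts with their undersides at z = 254 mm and z = 868 mm, flush with the posts' −y face. 10 pickets, each 74 mm wide, 24 mm thick and 1000 mm tall, are fixed to the +y face of the rails with their bottoms at z = 111 mm, evenly spaced across the span with equal gaps (rounded down to the nearest mm) at the −x end and between each pair — any rounding remainder accumulates at the +x end.

The fence section is on the floor beside the stool on its −y side.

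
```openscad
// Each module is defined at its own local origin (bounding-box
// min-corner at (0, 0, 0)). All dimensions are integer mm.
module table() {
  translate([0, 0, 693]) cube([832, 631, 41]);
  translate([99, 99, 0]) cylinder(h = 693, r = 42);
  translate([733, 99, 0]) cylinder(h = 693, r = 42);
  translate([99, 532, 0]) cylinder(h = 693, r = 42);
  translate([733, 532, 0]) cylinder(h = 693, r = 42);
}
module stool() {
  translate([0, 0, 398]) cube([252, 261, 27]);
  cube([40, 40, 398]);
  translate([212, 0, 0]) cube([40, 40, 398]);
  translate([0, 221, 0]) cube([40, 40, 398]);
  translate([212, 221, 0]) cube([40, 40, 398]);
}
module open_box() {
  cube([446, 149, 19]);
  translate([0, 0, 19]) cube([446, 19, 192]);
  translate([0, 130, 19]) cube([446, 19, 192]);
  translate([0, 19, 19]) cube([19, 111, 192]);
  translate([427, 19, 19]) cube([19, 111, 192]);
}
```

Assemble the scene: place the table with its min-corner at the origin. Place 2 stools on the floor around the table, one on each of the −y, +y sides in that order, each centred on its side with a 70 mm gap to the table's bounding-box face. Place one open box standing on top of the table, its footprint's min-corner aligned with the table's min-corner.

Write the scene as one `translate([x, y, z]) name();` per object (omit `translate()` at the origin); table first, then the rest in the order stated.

table();
translate([290, -331, 0]) stool();
translate([290, 701, 0]) stool();
translate([0, 0, 734]) open_box();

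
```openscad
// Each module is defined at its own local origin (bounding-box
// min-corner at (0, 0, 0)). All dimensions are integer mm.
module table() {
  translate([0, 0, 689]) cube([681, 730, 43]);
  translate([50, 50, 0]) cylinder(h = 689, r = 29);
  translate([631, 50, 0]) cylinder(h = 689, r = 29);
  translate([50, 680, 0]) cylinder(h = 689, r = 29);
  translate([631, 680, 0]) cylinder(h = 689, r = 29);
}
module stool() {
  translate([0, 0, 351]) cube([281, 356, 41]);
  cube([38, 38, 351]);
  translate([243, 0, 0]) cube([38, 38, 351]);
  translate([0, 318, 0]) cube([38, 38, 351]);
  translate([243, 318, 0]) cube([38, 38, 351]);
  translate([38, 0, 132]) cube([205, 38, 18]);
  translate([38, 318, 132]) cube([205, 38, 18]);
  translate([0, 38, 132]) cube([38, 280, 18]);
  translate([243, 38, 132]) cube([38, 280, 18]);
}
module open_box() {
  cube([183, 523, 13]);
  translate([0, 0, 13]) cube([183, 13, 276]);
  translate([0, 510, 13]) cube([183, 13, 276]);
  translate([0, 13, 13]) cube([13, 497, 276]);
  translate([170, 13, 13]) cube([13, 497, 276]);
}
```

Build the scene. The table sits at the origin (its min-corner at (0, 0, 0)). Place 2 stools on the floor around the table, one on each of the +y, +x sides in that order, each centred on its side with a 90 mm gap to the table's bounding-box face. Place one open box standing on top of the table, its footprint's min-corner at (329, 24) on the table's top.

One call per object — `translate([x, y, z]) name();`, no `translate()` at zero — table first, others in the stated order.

table();
translate([200, 820, 0]) stool();
translate([771, 187, 0]) stool();
translate([329, 24, 732]) open_box();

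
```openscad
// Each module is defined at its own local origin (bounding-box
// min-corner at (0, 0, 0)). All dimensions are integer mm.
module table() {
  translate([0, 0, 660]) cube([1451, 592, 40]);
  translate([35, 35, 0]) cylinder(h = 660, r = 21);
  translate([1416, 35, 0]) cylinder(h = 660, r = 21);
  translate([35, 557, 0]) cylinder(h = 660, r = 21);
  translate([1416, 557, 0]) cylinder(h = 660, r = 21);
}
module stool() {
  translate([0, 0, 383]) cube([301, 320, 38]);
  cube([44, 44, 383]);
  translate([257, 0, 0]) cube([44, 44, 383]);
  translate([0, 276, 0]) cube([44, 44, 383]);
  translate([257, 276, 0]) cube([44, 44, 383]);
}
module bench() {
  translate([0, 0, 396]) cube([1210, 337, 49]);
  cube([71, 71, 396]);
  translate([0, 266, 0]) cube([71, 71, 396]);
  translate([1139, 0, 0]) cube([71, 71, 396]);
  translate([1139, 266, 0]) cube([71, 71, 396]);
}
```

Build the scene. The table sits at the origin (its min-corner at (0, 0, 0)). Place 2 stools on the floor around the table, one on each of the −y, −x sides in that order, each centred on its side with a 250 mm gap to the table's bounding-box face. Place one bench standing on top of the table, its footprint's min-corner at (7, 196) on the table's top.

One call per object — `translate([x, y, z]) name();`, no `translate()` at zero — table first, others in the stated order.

table();
translate([575, -570, 0]) stool();
translate([-551, 136, 0]) stool();
translate([7, 196, 700]) bench();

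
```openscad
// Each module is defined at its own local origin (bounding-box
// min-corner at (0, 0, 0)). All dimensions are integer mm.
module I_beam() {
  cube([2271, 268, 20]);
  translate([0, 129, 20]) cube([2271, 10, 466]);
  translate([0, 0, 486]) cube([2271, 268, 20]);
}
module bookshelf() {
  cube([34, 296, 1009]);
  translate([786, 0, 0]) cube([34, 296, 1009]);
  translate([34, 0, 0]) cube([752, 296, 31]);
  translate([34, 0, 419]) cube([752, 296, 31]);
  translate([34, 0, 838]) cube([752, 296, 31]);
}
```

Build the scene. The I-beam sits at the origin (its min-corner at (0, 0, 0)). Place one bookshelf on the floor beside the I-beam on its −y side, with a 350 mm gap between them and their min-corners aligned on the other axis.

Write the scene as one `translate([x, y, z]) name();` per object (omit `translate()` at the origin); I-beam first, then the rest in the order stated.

I_beam();
translate([0, -646, 0]) bookshelf();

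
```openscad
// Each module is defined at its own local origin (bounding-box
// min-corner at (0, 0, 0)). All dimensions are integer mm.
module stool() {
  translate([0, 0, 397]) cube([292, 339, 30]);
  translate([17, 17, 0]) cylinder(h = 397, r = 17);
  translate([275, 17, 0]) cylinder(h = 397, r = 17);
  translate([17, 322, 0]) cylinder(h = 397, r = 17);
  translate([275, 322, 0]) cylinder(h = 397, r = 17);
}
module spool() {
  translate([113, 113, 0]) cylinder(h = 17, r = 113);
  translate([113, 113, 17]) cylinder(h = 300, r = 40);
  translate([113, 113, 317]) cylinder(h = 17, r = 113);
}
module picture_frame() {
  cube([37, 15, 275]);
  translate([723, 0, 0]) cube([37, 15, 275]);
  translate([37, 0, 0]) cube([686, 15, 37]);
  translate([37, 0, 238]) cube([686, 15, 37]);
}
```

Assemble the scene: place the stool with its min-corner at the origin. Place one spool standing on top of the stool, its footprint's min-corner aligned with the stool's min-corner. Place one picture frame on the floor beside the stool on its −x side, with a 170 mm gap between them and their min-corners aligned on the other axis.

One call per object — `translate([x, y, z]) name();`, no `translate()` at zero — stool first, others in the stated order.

stool();
translate([0, 0, 427]) spool();
translate([-930, 0, 0]) picture_frame();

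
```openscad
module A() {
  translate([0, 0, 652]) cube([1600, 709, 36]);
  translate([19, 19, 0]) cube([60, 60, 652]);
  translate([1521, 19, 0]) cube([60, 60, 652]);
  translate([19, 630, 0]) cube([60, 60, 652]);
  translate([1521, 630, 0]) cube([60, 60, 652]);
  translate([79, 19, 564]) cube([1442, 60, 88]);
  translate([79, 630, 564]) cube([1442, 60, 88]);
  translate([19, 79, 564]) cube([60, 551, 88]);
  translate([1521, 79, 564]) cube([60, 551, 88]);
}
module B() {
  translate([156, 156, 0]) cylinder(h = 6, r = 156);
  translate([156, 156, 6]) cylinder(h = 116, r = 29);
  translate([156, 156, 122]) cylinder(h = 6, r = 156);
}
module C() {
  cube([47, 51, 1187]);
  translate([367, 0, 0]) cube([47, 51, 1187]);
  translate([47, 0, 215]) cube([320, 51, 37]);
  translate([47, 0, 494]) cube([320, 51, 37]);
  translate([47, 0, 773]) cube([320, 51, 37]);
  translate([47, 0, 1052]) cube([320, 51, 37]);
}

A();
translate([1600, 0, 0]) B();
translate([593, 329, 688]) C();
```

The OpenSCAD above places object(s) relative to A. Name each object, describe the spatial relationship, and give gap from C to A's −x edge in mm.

The ladder's min-x is at 593; the table's min-x is 0; gap = 593 mm.

A is a table. B is a spool. C is a ladder. The spool is against the table's +x side, with their −y faces flush. The ladder is on top of the table, centred. The gap from the ladder to the table's −x edge is 593 mm.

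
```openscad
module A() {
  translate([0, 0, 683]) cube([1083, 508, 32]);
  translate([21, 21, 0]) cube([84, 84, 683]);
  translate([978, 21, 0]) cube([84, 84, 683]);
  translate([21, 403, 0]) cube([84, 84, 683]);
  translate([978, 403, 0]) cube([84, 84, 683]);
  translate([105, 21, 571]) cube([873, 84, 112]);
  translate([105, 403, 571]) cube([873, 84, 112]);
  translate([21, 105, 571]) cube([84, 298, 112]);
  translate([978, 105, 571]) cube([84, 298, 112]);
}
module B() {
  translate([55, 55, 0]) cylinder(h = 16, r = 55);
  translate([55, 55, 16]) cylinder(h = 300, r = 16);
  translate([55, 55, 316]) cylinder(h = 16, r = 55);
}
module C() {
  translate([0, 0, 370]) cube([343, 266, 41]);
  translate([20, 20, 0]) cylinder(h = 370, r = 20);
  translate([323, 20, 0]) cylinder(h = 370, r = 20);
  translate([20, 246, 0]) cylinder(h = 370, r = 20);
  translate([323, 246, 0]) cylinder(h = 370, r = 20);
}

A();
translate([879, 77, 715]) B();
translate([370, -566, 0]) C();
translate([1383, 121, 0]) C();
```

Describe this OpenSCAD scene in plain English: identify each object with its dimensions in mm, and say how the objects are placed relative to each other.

A is a rectangular dining table. The top is 1083×508×32 mm with its upper surface at z = 715 mm. It stands on four 84×84 mm square legs, each inset 21 mm from the nearest pair of top edges, running from the floor to the underside of the top. Four apron rails, 84 mm thick and 112 mm tall, run between adjacent legs with their top edges flush with the underside of the top and their outer faces flush with the legs' outer faces.

B is a spool: two coaxial disc flanges of radius 55 mm and thickness 16 mm, joined by a core cylinder of radius 16 mm and height 300 mm. The lower flange rests on z = 0 and the three cylinders share a vertical axis.

C is a simple wooden stool: a rectangular seat 343 mm (x) by 266 mm (y), 41 mm thick, top face at z = 411 mm, on four round legs, each 40 mm in diameter. The legs rest on z = 0, each leg's axis is inset half a diameter from the nearest pair of seat edges (so the leg's bounding box is flush with the corner).

The spool is on top of the table. Two stools sit around the table at the −y, +x sides.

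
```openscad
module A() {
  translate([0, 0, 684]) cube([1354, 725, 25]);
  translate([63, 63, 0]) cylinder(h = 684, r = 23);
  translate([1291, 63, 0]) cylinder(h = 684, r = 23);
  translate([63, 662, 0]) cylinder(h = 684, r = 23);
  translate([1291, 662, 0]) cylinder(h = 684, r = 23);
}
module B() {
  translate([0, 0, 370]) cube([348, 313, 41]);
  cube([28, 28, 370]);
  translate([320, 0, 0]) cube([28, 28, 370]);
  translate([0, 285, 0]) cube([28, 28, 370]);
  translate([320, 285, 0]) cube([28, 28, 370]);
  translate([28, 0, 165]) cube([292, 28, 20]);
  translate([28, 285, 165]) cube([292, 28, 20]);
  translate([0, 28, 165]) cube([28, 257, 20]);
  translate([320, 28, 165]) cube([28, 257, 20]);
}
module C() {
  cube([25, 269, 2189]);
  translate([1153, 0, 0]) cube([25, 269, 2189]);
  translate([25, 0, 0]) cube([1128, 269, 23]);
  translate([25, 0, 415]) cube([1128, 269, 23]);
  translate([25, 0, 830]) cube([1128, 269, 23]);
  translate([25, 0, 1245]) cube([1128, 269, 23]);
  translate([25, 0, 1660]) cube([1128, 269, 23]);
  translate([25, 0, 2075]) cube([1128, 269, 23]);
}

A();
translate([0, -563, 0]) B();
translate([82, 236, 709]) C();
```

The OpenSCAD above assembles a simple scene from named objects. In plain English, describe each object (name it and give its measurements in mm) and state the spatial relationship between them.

A is a rectangular dining table. The top is 1354×725×25 mm with its upper surface at z = 709 mm. It stands on four round legs of 46 mm diameter, each leg's bounding box inset 40 mm from the nearest pair of top edges, running from the floor to the underside of the top.

B is a four-legged stool. The seat is a 348×313×41 mm slab whose top surface is at z = 411 mm; four square legs, each 28×28 mm in cross-section, run from the floor (z = 0) to the underside of the seat, each flush with a corner of the seat. Four stretchers, 28 mm wide and 20 mm tall, connect adjacent legs with their undersides at z = 165 mm, each running between the inner faces of the legs it joins and aligned with the legs' outer faces on the other axis.

C is a bookshelf 1178 mm wide overall, 269 mm deep and 2189 mm tall. The two sides are 25 mm thick vertical panels. 6 horizontal shelves of 23 mm thickness span between the inner faces of the sides; the lowest shelf sits on the floor and shelves are stacked with a clear vertical gap of 392 mm between each pair.

The stool is on the floor beside the table on its −y side. The bookshelf is on top of the table.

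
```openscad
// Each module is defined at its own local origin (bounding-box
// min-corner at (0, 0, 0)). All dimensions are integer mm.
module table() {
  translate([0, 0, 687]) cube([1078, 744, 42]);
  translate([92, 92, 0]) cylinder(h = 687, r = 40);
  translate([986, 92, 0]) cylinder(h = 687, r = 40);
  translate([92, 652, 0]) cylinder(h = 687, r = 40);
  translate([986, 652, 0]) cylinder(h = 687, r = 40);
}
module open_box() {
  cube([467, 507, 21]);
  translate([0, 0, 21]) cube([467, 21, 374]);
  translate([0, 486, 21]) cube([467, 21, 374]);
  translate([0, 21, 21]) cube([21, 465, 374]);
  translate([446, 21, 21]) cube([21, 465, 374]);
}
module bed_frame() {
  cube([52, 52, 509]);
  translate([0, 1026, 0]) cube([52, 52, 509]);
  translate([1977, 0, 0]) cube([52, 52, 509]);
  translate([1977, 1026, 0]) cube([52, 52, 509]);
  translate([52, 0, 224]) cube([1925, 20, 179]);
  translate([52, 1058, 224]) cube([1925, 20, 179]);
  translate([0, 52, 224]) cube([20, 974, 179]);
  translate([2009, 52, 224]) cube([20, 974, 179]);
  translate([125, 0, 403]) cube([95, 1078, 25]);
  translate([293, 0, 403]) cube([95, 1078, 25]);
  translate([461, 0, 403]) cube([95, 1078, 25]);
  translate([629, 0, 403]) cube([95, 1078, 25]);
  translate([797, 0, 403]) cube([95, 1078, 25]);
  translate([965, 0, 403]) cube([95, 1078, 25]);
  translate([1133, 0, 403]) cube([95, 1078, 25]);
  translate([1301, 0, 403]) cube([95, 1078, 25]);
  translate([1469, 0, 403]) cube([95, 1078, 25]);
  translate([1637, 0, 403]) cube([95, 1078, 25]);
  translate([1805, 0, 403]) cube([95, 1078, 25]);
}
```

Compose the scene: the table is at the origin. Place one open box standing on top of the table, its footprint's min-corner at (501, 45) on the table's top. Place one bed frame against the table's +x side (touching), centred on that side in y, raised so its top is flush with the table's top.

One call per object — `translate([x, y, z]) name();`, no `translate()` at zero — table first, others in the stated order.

table();
translate([501, 45, 729]) open_box();
translate([1078, -167, 220]) bed_frame();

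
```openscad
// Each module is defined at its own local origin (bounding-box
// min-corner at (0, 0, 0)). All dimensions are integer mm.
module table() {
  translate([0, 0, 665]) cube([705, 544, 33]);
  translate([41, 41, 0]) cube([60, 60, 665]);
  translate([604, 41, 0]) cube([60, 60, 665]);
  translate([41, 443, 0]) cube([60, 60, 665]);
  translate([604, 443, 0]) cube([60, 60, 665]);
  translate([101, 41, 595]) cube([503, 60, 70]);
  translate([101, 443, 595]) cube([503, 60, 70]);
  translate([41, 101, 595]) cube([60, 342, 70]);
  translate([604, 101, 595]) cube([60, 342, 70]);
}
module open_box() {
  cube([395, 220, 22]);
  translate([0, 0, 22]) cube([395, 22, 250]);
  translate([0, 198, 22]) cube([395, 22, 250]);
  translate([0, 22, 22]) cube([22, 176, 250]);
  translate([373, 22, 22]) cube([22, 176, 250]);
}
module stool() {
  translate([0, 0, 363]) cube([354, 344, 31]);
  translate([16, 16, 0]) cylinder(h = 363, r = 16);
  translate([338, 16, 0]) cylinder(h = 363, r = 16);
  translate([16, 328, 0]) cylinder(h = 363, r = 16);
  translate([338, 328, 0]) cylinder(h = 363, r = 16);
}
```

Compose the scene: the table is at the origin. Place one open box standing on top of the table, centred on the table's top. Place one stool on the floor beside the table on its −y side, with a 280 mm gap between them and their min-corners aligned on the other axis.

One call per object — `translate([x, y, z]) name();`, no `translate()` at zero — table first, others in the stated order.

table();
translate([155, 162, 698]) open_box();
translate([0, -624, 0]) stool();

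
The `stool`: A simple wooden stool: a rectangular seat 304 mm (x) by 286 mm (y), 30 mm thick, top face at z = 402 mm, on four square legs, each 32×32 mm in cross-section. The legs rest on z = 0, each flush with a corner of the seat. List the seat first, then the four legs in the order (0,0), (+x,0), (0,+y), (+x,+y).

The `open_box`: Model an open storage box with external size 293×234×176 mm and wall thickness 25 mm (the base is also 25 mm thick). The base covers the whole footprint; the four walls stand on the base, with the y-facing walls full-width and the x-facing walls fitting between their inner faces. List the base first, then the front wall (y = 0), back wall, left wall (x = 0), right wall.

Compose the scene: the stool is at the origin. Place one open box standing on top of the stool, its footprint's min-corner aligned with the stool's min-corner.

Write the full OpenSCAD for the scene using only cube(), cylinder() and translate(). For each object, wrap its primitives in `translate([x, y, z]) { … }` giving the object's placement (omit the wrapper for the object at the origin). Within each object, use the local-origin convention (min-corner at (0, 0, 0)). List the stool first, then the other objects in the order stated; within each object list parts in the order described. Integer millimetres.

translate([0, 0, 372]) cube([304, 286, 30]);
cube([32, 32, 372]);
translate([272, 0, 0]) cube([32, 32, 372]);
translate([0, 254, 0]) cube([32, 32, 372]);
translate([272, 254, 0]) cube([32, 32, 372]);
translate([0, 0, 402]) {
  cube([293, 234, 25]);
  translate([0, 0, 25]) cube([293, 25, 151]);
  translate([0, 209, 25]) cube([293, 25, 151]);
  translate([0, 25, 25]) cube([25, 184, 151]);
  translate([268, 25, 25]) cube([25, 184, 151]);
}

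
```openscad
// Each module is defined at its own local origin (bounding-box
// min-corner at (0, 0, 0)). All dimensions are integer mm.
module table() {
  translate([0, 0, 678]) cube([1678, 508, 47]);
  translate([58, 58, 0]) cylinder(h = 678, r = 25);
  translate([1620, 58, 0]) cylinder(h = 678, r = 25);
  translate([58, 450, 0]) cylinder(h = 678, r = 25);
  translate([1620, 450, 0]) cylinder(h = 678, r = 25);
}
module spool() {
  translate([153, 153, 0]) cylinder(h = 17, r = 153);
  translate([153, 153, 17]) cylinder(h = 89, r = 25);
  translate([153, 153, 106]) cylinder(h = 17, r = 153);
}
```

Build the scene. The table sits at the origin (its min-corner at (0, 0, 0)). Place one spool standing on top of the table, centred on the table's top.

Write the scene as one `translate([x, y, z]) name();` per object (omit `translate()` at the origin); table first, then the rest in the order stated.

table();
translate([686, 101, 725]) spool();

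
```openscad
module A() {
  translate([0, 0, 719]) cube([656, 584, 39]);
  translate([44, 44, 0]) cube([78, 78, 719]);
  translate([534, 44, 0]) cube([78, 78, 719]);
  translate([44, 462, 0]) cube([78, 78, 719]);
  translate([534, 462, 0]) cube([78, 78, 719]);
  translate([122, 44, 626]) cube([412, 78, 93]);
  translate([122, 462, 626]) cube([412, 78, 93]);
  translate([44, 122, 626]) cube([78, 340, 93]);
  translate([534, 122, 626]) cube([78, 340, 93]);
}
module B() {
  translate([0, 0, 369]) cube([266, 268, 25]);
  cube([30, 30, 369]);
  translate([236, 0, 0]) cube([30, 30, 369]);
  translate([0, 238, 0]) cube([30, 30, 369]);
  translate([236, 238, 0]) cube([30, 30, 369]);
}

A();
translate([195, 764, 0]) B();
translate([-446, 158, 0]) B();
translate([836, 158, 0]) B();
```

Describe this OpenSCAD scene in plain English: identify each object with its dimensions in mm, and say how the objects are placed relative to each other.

A is a rectangular dining table. The top is 656×584×39 mm with its upper surface at z = 758 mm. It stands on four 78×78 mm square legs, each inset 44 mm from the nearest pair of top edges, running from the floor to the underside of the top. Four apron rails, 78 mm thick and 93 mm tall, run between adjacent legs with their top edges flush with the underside of the top and their outer faces flush with the legs' outer faces.

B is a four-legged stool. The seat is a 266×268×25 mm slab whose top surface is at z = 394 mm; four square legs, each 30×30 mm in cross-section, run from the floor (z = 0) to the underside of the seat, each flush with a corner of the seat.

Three stools sit around the table at the +y, −x, +x sides.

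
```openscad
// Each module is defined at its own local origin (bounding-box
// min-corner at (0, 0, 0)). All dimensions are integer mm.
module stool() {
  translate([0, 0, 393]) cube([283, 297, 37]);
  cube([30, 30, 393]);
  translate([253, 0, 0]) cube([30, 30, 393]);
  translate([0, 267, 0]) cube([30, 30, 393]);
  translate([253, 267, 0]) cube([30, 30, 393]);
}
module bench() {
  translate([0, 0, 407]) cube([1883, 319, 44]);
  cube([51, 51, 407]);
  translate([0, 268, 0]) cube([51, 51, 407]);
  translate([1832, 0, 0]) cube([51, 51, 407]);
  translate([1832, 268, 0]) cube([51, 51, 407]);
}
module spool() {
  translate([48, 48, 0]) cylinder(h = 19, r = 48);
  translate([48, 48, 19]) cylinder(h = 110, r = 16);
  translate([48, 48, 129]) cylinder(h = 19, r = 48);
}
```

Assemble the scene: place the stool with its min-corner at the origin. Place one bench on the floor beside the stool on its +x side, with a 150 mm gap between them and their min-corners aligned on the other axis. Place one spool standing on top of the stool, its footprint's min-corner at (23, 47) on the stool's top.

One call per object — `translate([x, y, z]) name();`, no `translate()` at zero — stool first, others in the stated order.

stool();
translate([433, 0, 0]) bench();
translate([23, 47, 430]) spool();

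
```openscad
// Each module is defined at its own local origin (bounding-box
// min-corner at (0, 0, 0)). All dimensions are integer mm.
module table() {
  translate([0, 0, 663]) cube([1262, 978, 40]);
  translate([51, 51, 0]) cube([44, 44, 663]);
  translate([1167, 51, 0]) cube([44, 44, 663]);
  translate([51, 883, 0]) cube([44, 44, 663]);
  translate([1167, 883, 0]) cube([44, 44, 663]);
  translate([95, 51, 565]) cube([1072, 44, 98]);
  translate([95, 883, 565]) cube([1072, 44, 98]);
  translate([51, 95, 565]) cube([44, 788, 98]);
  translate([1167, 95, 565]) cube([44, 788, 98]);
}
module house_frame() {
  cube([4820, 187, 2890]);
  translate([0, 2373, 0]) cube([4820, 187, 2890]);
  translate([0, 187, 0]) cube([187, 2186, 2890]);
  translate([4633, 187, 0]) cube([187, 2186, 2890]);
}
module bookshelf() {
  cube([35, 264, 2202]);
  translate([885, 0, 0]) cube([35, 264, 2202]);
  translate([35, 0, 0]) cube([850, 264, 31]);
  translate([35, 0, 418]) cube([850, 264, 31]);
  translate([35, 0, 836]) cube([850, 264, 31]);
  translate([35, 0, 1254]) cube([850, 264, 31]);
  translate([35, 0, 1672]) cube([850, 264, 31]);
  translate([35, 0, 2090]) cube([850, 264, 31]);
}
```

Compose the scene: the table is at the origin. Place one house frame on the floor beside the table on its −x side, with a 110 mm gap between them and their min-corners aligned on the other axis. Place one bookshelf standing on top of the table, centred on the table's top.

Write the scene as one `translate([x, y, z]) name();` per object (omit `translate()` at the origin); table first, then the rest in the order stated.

table();
translate([-4930, 0, 0]) house_frame();
translate([171, 357, 703]) bookshelf();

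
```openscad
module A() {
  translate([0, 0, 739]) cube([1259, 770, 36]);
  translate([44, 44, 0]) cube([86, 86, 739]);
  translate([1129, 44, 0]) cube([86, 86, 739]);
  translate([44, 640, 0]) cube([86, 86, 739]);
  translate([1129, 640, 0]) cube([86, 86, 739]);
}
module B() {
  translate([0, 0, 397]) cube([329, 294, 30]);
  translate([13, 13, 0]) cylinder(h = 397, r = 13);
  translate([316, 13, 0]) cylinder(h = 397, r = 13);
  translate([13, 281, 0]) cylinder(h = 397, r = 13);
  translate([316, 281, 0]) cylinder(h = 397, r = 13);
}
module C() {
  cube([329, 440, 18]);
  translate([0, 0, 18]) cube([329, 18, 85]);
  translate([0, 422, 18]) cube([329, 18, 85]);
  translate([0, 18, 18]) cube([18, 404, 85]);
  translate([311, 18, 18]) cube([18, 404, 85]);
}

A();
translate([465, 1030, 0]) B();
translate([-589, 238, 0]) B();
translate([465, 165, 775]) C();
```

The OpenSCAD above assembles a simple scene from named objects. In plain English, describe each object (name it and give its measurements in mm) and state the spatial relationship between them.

A is a table with a 1259×770 mm rectangular top, 36 mm thick, top surface at z = 775 mm, supported by four 86×86 mm square legs, each inset 44 mm from the nearest pair of top edges, running from the floor.

B is a simple wooden stool: a rectangular seat 329 mm (x) by 294 mm (y), 30 mm thick, top face at z = 427 mm, on four round legs, each 26 mm in diameter. The legs rest on z = 0, each leg's axis is inset half a diameter from the nearest pair of seat edges (so the leg's bounding box is flush with the corner).

C is an open-topped rectangular box: outside dimensions 329×440×103 mm, with a uniform wall and base thickness of 18 mm. The base is a full 329×440 slab on the floor; four walls sit on top of the base. The front and back walls (the −y and +y sides) span the full width; the two side walls fit between them.

Two stools sit around the table at the +y, −x sides. The open box is on top of the table, centred.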